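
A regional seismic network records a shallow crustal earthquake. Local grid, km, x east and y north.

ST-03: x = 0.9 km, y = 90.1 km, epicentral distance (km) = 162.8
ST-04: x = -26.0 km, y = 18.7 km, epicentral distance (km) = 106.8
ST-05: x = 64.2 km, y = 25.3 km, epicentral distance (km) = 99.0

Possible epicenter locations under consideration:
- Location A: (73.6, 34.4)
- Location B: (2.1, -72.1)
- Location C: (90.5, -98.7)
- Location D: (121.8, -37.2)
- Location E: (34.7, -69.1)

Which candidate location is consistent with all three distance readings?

For each candidate, compare |candidate − station| to the reported distance:
Location A: residuals ST-03 71.2, ST-04 6.0, ST-05 85.9 → max 85.9 km
Location B: residuals ST-03 0.6, ST-04 11.8, ST-05 16.5 → max 16.5 km
Location C: residuals ST-03 46.2, ST-04 58.6, ST-05 27.8 → max 58.6 km
Location D: residuals ST-03 12.8, ST-04 51.2, ST-05 14.0 → max 51.2 km
Location E: residuals ST-03 0.1, ST-04 0.1, ST-05 0.1 → max 0.1 km
Only Location E has all residuals ≈ 0.

Location E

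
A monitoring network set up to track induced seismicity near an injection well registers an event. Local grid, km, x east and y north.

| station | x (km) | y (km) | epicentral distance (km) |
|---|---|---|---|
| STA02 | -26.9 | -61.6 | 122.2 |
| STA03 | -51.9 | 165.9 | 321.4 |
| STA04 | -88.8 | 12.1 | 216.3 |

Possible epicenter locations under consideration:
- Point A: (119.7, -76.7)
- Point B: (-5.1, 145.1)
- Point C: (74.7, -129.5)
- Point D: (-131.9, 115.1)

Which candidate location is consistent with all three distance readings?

Point C

For each candidate, compare |candidate − station| to the reported distance:
Point A: residuals STA02 25.2, STA03 24.2, STA04 10.3 → max 25.2 km
Point B: residuals STA02 85.6, STA03 270.2, STA04 59.2 → max 270.2 km
Point C: residuals STA02 0.0, STA03 0.0, STA04 0.0 → max 0.0 km
Point D: residuals STA02 83.3, STA03 226.6, STA04 104.6 → max 226.6 km
Only Point C has all residuals ≈ 0.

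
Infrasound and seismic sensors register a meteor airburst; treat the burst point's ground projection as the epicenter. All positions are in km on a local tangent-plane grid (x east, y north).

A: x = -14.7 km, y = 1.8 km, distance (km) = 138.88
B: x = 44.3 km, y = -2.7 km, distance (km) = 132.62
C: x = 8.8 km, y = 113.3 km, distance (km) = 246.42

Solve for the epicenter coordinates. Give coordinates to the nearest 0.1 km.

Circle about each station: (x + 14.7)² + (y − 1.8)² = 138.88²; (x − 44.3)² + (y + 2.7)² = 132.62²; (x − 8.8)² + (y − 113.3)² = 246.42².
Subtracting pairs of circle equations eliminates x²+y² and gives linear equations (the radical axes):
118.0 x − 9.0 y = 3450.04
47.0 x + 223.0 y = -28740.16
Solving the 2×2 system: x ≈ 19.1, y ≈ -132.9 km.

x ≈ 19.1 km, y ≈ -132.9 km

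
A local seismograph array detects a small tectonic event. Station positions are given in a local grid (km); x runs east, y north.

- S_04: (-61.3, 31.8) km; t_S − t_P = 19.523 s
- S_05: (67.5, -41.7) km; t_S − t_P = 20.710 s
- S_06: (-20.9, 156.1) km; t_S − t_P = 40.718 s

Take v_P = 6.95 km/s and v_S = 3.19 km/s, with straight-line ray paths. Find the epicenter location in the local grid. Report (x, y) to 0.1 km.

Distance from S−P lag: d = Δt · v_P v_S / (v_P − v_S) = Δt · (6.95·3.19)/(6.95−3.19) ≈ 5.8964·Δt.
So d_S_04 = 115.12, d_S_05 = 122.11, d_S_06 = 240.09 km.
Circle about each station: (x + 61.3)² + (y − 31.8)² = 115.12²; (x − 67.5)² + (y + 41.7)² = 122.11²; (x + 20.9)² + (y − 156.1)² = 240.09².
Subtracting the S_04 equation from the S_05 and S_06 equations removes the quadratic terms:
257.6 x − 147.0 y = -132.03
80.8 x + 248.6 y = -24355.50
Solving the 2×2 system: x ≈ -47.6, y ≈ -82.5 km.

-47.6 km east, -82.5 km north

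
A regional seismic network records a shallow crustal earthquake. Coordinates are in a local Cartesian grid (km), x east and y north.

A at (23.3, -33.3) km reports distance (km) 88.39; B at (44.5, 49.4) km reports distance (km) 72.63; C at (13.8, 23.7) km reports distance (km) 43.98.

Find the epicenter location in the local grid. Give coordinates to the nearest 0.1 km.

Circle about each station: (x − 23.3)² + (y + 33.3)² = 88.39²; (x − 44.5)² + (y − 49.4)² = 72.63²; (x − 13.8)² + (y − 23.7)² = 43.98².
Subtracting the A equation from the B and C equations removes the quadratic terms:
42.4 x + 165.4 y = 5306.51
-19.0 x + 114.0 y = 4978.90
Solving the 2×2 system: x ≈ -27.4, y ≈ 39.1 km.

(-27.4, 39.1)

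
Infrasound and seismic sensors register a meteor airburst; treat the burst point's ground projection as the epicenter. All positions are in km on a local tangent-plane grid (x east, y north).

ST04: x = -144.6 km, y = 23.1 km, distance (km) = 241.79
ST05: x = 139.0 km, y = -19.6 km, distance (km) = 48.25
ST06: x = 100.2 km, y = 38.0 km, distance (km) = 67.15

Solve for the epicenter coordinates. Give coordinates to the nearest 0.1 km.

Circle about each station: (x + 144.6)² + (y − 23.1)² = 241.79²; (x − 139.0)² + (y + 19.6)² = 48.25²; (x − 100.2)² + (y − 38.0)² = 67.15².
Subtracting pairs of circle equations eliminates x²+y² and gives linear equations (the radical axes):
567.2 x − 85.4 y = 54396.73
489.6 x + 29.8 y = 43994.55
Solving the 2×2 system: x ≈ 91.6, y ≈ -28.6 km.

x ≈ 91.6 km, y ≈ -28.6 km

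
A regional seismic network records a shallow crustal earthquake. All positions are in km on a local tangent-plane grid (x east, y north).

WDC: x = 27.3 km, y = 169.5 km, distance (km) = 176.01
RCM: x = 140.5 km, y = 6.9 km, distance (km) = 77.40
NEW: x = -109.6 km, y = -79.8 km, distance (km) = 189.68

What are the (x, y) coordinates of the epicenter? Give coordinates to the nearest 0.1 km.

(63.7, -2.7)

Circle about each station: (x − 27.3)² + (y − 169.5)² = 176.01²; (x − 140.5)² + (y − 6.9)² = 77.40²; (x + 109.6)² + (y + 79.8)² = 189.68².
Subtracting the WDC equation from the RCM and NEW equations removes the quadratic terms:
226.4 x − 325.2 y = 15301.08
-273.8 x − 498.6 y = -16094.32
Solving the 2×2 system: x ≈ 63.7, y ≈ -2.7 km.
Check against WDC (with the unrounded x, y): √((x − 27.3)²+(y − 169.5)²) = 176.01 ≈ 176.01 km. ✓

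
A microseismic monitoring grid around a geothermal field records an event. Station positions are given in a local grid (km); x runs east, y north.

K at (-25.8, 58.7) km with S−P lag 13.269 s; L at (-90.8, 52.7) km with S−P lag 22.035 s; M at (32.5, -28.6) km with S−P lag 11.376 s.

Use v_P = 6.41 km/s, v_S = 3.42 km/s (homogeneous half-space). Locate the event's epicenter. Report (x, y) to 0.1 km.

Distance from S−P lag: d = Δt · v_P v_S / (v_P − v_S) = Δt · (6.41·3.42)/(6.41−3.42) ≈ 7.3318·Δt.
So d_K = 97.29, d_L = 161.56, d_M = 83.41 km.
Circle about each station: (x + 25.8)² + (y − 58.7)² = 97.29²; (x + 90.8)² + (y − 52.7)² = 161.56²; (x − 32.5)² + (y + 28.6)² = 83.41².
Subtracting pairs of circle equations eliminates x²+y² and gives linear equations (the radical axes):
-130.0 x − 12.0 y = -9725.69
116.6 x − 174.6 y = 271.00
Solving the 2×2 system: x ≈ 70.6, y ≈ 45.6 km.

(70.6, 45.6)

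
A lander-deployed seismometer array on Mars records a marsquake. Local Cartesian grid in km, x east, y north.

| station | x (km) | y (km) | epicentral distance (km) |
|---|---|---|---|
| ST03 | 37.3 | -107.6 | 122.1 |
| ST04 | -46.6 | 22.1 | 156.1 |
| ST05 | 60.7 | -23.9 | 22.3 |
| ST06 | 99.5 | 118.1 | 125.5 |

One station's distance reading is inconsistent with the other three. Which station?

Solve using three stations at a time. Using ST03, ST04, ST06 (subtract circle equations pairwise → linear system) gives (x, y) ≈ (106.7, -7.2).
Distances from that point to each station vs reported:
  ST03: calculated 122.1 vs reported 122.1 → residual 0.0 km
  ST04: calculated 156.1 vs reported 156.1 → residual 0.0 km
  ST05: calculated 49.0 vs reported 22.3 → residual 26.7 km
  ST06: calculated 125.5 vs reported 125.5 → residual 0.0 km
ST03, ST04, ST06 are mutually consistent (residuals ≈ 0); ST05 is off by 26.7 km.

ST05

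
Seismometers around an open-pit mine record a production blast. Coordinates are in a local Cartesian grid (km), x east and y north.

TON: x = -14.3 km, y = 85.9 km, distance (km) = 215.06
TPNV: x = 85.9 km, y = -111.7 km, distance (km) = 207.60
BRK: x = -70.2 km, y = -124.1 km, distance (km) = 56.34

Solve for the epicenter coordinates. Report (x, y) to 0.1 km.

x ≈ -121.4 km, y ≈ -100.6 km

Circle about each station: (x + 14.3)² + (y − 85.9)² = 215.06²; (x − 85.9)² + (y + 111.7)² = 207.60²; (x + 70.2)² + (y + 124.1)² = 56.34².
Subtracting pairs of circle equations eliminates x²+y² and gives linear equations (the radical axes):
200.4 x − 395.2 y = 15425.44
-111.8 x − 420.0 y = 55822.16
Solving the 2×2 system: x ≈ -121.4, y ≈ -100.6 km.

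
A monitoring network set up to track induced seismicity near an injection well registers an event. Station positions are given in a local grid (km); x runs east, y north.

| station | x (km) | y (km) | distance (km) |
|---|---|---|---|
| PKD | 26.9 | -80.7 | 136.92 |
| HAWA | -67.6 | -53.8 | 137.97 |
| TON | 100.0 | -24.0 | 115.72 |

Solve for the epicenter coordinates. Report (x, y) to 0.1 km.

Circle about each station: (x − 26.9)² + (y + 80.7)² = 136.92²; (x + 67.6)² + (y + 53.8)² = 137.97²; (x − 100.0)² + (y + 24.0)² = 115.72².
Subtracting pairs of circle equations eliminates x²+y² and gives linear equations (the radical axes):
-189.0 x + 53.8 y = -60.53
146.2 x + 113.4 y = 8695.87
Solving the 2×2 system: x ≈ 16.2, y ≈ 55.8 km.

x ≈ 16.2 km, y ≈ 55.8 km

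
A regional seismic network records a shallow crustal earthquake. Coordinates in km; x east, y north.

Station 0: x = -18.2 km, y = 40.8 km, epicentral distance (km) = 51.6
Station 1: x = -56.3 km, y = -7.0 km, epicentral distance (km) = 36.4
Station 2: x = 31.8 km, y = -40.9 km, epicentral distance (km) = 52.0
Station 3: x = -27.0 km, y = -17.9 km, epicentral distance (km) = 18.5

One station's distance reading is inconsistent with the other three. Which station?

Solve using three stations at a time. Using Station 0, Station 2, Station 3 (subtract circle equations pairwise → linear system) gives (x, y) ≈ (-10.2, -10.2).
Distances from that point to each station vs reported:
  Station 0: calculated 51.6 vs reported 51.6 → residual 0.0 km
  Station 1: calculated 46.2 vs reported 36.4 → residual 9.8 km
  Station 2: calculated 52.0 vs reported 52.0 → residual 0.0 km
  Station 3: calculated 18.5 vs reported 18.5 → residual 0.0 km
Station 0, Station 2, Station 3 are mutually consistent (residuals ≈ 0); Station 1 is off by 9.8 km.

Station 1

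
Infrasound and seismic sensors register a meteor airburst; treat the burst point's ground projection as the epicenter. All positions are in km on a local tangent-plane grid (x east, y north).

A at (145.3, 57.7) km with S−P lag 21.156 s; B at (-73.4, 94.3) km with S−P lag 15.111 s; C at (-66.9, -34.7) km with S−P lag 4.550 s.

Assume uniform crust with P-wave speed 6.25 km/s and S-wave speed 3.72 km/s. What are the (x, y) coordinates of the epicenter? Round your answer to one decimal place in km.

x ≈ -25.1 km, y ≈ -35.9 km

Distance from S−P lag: d = Δt · v_P v_S / (v_P − v_S) = Δt · (6.25·3.72)/(6.25−3.72) ≈ 9.1897·Δt.
So d_A = 194.42, d_B = 138.87, d_C = 41.81 km.
Circle about each station: (x − 145.3)² + (y − 57.7)² = 194.42²; (x + 73.4)² + (y − 94.3)² = 138.87²; (x + 66.9)² + (y + 34.7)² = 41.81².
Subtracting the A equation from the B and C equations removes the quadratic terms:
-437.4 x + 73.2 y = 8352.93
-424.4 x − 184.8 y = 17289.38
Solving the 2×2 system: x ≈ -25.1, y ≈ -35.9 km.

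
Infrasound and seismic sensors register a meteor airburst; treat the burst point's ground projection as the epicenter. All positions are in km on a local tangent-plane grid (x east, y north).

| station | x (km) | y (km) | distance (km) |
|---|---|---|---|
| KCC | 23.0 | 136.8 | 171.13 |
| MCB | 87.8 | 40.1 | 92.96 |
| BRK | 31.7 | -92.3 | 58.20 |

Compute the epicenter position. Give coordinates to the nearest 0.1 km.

x ≈ 31.8 km, y ≈ -34.1 km

Circle about each station: (x − 23.0)² + (y − 136.8)² = 171.13²; (x − 87.8)² + (y − 40.1)² = 92.96²; (x − 31.7)² + (y + 92.3)² = 58.20².
Subtracting pairs of circle equations eliminates x²+y² and gives linear equations (the radical axes):
129.6 x − 193.4 y = 10717.53
17.4 x − 458.2 y = 16179.18
Solving the 2×2 system: x ≈ 31.8, y ≈ -34.1 km.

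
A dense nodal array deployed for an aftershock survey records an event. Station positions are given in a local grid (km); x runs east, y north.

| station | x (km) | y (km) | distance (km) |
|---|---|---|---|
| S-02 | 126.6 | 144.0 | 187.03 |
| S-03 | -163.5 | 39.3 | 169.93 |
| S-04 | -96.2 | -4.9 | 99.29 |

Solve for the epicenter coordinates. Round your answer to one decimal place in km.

x ≈ 2.7 km, y ≈ 3.9 km

Circle about each station: (x − 126.6)² + (y − 144.0)² = 187.03²; (x + 163.5)² + (y − 39.3)² = 169.93²; (x + 96.2)² + (y + 4.9)² = 99.29².
Subtracting the S-02 equation from the S-03 and S-04 equations removes the quadratic terms:
-580.2 x − 209.4 y = -2382.80
-445.6 x − 297.8 y = -2363.39
Solving the 2×2 system: x ≈ 2.7, y ≈ 3.9 km.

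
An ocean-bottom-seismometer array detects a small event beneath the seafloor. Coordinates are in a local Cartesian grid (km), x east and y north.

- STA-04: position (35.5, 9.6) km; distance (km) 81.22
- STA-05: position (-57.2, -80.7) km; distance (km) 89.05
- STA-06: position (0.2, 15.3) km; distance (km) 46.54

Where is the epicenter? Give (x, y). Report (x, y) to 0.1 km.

Circle about each station: (x − 35.5)² + (y − 9.6)² = 81.22²; (x + 57.2)² + (y + 80.7)² = 89.05²; (x − 0.2)² + (y − 15.3)² = 46.54².
Subtracting the STA-04 equation from the STA-05 and STA-06 equations removes the quadratic terms:
-185.4 x − 180.6 y = 7098.71
-70.6 x + 11.4 y = 3312.44
Solving the 2×2 system: x ≈ -45.7, y ≈ 7.6 km.
Check against STA-04 (with the unrounded x, y): √((x − 35.5)²+(y − 9.6)²) = 81.22 ≈ 81.22 km. ✓

-45.7 km east, 7.6 km north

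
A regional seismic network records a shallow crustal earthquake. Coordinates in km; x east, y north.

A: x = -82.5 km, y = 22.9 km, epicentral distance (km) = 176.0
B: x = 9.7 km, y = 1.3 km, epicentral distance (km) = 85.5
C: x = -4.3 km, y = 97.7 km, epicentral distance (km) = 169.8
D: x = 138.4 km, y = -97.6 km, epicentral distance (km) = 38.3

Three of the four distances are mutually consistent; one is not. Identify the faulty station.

Solve using three stations at a time. Using A, B, C (subtract circle equations pairwise → linear system) gives (x, y) ≈ (77.1, -51.3).
Distances from that point to each station vs reported:
  A: calculated 176.0 vs reported 176.0 → residual 0.0 km
  B: calculated 85.5 vs reported 85.5 → residual 0.0 km
  C: calculated 169.8 vs reported 169.8 → residual 0.0 km
  D: calculated 76.8 vs reported 38.3 → residual 38.5 km
A, B, C are mutually consistent (residuals ≈ 0); D is off by 38.5 km.

D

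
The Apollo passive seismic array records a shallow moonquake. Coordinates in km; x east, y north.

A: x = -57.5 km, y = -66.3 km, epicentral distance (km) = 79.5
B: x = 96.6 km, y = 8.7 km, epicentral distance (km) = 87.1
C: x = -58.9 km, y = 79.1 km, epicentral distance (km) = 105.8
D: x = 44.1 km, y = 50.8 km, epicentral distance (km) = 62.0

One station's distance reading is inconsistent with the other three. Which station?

Solve using three stations at a time. Using B, C, D (subtract circle equations pairwise → linear system) gives (x, y) ≈ (10.2, -0.8).
Distances from that point to each station vs reported:
  A: calculated 94.2 vs reported 79.5 → residual 14.7 km
  B: calculated 86.9 vs reported 87.1 → residual 0.2 km
  C: calculated 105.6 vs reported 105.8 → residual 0.2 km
  D: calculated 61.7 vs reported 62.0 → residual 0.3 km
B, C, D are mutually consistent (residuals ≈ 0); A is off by 14.7 km.

A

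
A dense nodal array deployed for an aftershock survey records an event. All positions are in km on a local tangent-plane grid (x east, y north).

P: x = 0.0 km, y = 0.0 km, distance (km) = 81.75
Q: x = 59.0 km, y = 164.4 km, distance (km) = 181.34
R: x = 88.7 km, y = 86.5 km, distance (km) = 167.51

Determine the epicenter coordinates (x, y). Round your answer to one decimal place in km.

Circle about each station: x² + y² = 81.75²; (x − 59.0)² + (y − 164.4)² = 181.34²; (x − 88.7)² + (y − 86.5)² = 167.51².
Subtracting the P equation from the Q and R equations removes the quadratic terms:
118.0 x + 328.8 y = 4307.23
177.4 x + 173.0 y = -6026.60
Solving the 2×2 system: x ≈ -71.9, y ≈ 38.9 km.

(-71.9, 38.9)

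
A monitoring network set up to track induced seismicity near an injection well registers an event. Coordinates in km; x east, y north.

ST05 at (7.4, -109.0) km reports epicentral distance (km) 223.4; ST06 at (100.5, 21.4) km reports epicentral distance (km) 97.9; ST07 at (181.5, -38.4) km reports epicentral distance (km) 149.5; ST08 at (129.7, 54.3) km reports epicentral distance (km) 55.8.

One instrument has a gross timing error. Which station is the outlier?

Solve using three stations at a time. Using ST06, ST07, ST08 (subtract circle equations pairwise → linear system) gives (x, y) ≈ (147.7, 107.3).
Distances from that point to each station vs reported:
  ST05: calculated 257.8 vs reported 223.4 → residual 34.4 km
  ST06: calculated 98.0 vs reported 97.9 → residual 0.1 km
  ST07: calculated 149.6 vs reported 149.5 → residual 0.1 km
  ST08: calculated 55.9 vs reported 55.8 → residual 0.1 km
ST06, ST07, ST08 are mutually consistent (residuals ≈ 0); ST05 is off by 34.4 km.

ST05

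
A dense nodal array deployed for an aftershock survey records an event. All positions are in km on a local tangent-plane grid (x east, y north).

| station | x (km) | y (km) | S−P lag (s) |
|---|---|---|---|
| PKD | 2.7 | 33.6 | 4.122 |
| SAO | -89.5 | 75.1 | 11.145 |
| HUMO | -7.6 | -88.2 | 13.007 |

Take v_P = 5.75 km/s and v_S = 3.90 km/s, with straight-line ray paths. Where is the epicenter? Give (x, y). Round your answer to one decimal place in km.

Distance from S−P lag: d = Δt · v_P v_S / (v_P − v_S) = Δt · (5.75·3.90)/(5.75−3.90) ≈ 12.1216·Δt.
So d_PKD = 49.97, d_SAO = 135.10, d_HUMO = 157.67 km.
Circle about each station: (x − 2.7)² + (y − 33.6)² = 49.97²; (x + 89.5)² + (y − 75.1)² = 135.10²; (x + 7.6)² + (y + 88.2)² = 157.67².
Subtracting the PKD equation from the SAO and HUMO equations removes the quadratic terms:
-184.4 x + 83.0 y = -3241.00
-20.6 x − 243.6 y = -15662.08
Solving the 2×2 system: x ≈ 44.8, y ≈ 60.5 km.
Check against PKD (with the unrounded x, y): √((x − 2.7)²+(y − 33.6)²) = 49.97 ≈ 49.97 km. ✓

(44.8, 60.5)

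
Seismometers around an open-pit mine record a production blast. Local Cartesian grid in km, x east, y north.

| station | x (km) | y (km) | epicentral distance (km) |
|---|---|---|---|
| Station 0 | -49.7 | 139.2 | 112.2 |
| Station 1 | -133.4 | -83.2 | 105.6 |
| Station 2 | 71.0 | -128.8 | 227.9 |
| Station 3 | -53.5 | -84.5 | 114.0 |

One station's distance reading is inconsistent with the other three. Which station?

Solve using three stations at a time. Using Station 1, Station 2, Station 3 (subtract circle equations pairwise → linear system) gives (x, y) ≈ (-103.3, 17.9).
Distances from that point to each station vs reported:
  Station 0: calculated 132.7 vs reported 112.2 → residual 20.5 km
  Station 1: calculated 105.4 vs reported 105.6 → residual 0.2 km
  Station 2: calculated 227.8 vs reported 227.9 → residual 0.1 km
  Station 3: calculated 113.9 vs reported 114.0 → residual 0.1 km
Station 1, Station 2, Station 3 are mutually consistent (residuals ≈ 0); Station 0 is off by 20.5 km.

Station 0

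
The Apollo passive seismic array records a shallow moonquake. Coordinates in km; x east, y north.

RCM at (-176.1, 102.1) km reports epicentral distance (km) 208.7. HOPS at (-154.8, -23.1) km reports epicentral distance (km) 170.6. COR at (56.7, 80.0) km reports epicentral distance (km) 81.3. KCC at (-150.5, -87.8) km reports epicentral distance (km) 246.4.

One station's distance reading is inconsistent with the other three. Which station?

Solve using three stations at a time. Using RCM, HOPS, COR (subtract circle equations pairwise → linear system) gives (x, y) ≈ (12.1, 12.0).
Distances from that point to each station vs reported:
  RCM: calculated 208.7 vs reported 208.7 → residual 0.0 km
  HOPS: calculated 170.6 vs reported 170.6 → residual 0.0 km
  COR: calculated 81.3 vs reported 81.3 → residual 0.0 km
  KCC: calculated 190.8 vs reported 246.4 → residual 55.6 km
RCM, HOPS, COR are mutually consistent (residuals ≈ 0); KCC is off by 55.6 km.

KCC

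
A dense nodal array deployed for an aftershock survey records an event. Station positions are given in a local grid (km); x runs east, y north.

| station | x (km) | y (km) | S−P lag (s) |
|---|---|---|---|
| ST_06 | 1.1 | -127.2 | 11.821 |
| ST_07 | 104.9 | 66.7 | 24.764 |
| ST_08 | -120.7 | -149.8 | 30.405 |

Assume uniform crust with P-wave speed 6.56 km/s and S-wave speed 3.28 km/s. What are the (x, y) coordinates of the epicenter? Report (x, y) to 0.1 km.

Distance from S−P lag: d = Δt · v_P v_S / (v_P − v_S) = Δt · (6.56·3.28)/(6.56−3.28) ≈ 6.5600·Δt.
So d_ST_06 = 77.55, d_ST_07 = 162.45, d_ST_08 = 199.46 km.
Circle about each station: (x − 1.1)² + (y + 127.2)² = 77.55²; (x − 104.9)² + (y − 66.7)² = 162.45²; (x + 120.7)² + (y + 149.8)² = 199.46².
Subtracting pairs of circle equations eliminates x²+y² and gives linear equations (the radical axes):
207.6 x + 387.8 y = -21104.15
-243.6 x − 45.2 y = -12942.81
Solving the 2×2 system: x ≈ 70.2, y ≈ -92.0 km.

x ≈ 70.2 km, y ≈ -92.0 km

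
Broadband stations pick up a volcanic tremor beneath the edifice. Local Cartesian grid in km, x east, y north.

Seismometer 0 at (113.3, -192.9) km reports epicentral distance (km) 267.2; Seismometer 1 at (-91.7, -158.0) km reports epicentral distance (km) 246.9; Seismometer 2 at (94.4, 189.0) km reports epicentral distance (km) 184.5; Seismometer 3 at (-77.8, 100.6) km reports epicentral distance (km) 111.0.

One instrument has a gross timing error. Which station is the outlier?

Seismometer 2

Solve using three stations at a time. Using Seismometer 0, Seismometer 1, Seismometer 3 (subtract circle equations pairwise → linear system) gives (x, y) ≈ (25.3, 59.4).
Distances from that point to each station vs reported:
  Seismometer 0: calculated 267.2 vs reported 267.2 → residual 0.0 km
  Seismometer 1: calculated 246.9 vs reported 246.9 → residual 0.0 km
  Seismometer 2: calculated 146.8 vs reported 184.5 → residual 37.7 km
  Seismometer 3: calculated 111.0 vs reported 111.0 → residual 0.0 km
Seismometer 0, Seismometer 1, Seismometer 3 are mutually consistent (residuals ≈ 0); Seismometer 2 is off by 37.7 km.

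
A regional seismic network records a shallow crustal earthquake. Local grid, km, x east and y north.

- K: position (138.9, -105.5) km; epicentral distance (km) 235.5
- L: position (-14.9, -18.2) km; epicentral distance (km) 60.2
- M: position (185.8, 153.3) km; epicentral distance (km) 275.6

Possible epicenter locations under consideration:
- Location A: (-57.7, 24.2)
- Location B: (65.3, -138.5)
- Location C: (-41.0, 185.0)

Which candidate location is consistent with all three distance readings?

For each candidate, compare |candidate − station| to the reported distance:
Location A: residuals K 0.0, L 0.0, M 0.0 → max 0.0 km
Location B: residuals K 154.8, L 84.4, M 40.1 → max 154.8 km
Location C: residuals K 106.2, L 144.7, M 46.6 → max 144.7 km
Only Location A has all residuals ≈ 0.

Location A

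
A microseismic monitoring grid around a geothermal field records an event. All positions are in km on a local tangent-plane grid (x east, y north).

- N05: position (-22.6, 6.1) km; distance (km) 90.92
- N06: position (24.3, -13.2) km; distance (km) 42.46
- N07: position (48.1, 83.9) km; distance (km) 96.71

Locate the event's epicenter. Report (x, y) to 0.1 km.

Circle about each station: (x + 22.6)² + (y − 6.1)² = 90.92²; (x − 24.3)² + (y + 13.2)² = 42.46²; (x − 48.1)² + (y − 83.9)² = 96.71².
Subtracting the N05 equation from the N06 and N07 equations removes the quadratic terms:
93.8 x − 38.6 y = 6680.35
141.4 x + 155.6 y = 7718.47
Solving the 2×2 system: x ≈ 66.7, y ≈ -11.0 km.

(66.7, -11.0)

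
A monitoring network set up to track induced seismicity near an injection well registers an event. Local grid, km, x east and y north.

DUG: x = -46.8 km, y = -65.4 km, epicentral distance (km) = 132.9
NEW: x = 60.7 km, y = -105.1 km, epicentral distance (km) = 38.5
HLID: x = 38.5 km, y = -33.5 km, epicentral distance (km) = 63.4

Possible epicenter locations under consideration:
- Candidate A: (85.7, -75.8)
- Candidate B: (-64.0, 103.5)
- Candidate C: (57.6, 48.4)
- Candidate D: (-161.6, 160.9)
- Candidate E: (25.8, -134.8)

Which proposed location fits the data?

Candidate A

For each candidate, compare |candidate − station| to the reported distance:
Candidate A: residuals DUG 0.0, NEW 0.0, HLID 0.0 → max 0.0 km
Candidate B: residuals DUG 36.9, NEW 204.5, HLID 107.7 → max 204.5 km
Candidate C: residuals DUG 21.5, NEW 115.0, HLID 20.7 → max 115.0 km
Candidate D: residuals DUG 120.9, NEW 308.2, HLID 215.6 → max 308.2 km
Candidate E: residuals DUG 32.5, NEW 7.3, HLID 38.7 → max 38.7 km
Only Candidate A has all residuals ≈ 0.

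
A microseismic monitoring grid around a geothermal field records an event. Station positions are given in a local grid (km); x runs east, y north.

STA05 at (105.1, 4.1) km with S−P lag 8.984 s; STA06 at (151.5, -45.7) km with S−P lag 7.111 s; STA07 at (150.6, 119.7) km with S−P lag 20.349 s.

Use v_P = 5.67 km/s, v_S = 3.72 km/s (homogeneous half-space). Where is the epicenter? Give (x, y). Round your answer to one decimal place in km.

Distance from S−P lag: d = Δt · v_P v_S / (v_P − v_S) = Δt · (5.67·3.72)/(5.67−3.72) ≈ 10.8166·Δt.
So d_STA05 = 97.18, d_STA06 = 76.92, d_STA07 = 220.11 km.
Circle about each station: (x − 105.1)² + (y − 4.1)² = 97.18²; (x − 151.5)² + (y + 45.7)² = 76.92²; (x − 150.6)² + (y − 119.7)² = 220.11².
Subtracting the STA05 equation from the STA06 and STA07 equations removes the quadratic terms:
92.8 x − 99.6 y = 17505.19
91.0 x + 231.2 y = -13058.83
Solving the 2×2 system: x ≈ 90.0, y ≈ -91.9 km.

(90.0, -91.9)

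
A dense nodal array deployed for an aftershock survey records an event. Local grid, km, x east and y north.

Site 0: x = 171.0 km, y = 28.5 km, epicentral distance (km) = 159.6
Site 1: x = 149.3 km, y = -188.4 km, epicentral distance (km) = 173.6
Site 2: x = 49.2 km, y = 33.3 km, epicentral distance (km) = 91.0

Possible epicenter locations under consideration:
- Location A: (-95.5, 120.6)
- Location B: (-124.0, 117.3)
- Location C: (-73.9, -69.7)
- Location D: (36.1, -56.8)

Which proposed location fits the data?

Location D

For each candidate, compare |candidate − station| to the reported distance:
Location A: residuals Site 0 122.4, Site 1 220.6, Site 2 78.0 → max 220.6 km
Location B: residuals Site 0 148.5, Site 1 236.5, Site 2 101.5 → max 236.5 km
Location C: residuals Site 0 104.3, Site 1 79.2, Site 2 69.5 → max 104.3 km
Location D: residuals Site 0 0.0, Site 1 0.0, Site 2 0.0 → max 0.0 km
Only Location D has all residuals ≈ 0.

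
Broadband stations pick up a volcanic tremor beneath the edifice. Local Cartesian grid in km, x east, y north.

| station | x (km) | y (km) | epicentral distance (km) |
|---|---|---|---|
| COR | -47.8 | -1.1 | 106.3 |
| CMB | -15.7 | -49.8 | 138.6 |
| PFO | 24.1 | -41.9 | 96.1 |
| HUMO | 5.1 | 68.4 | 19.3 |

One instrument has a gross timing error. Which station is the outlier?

PFO

Solve using three stations at a time. Using COR, CMB, HUMO (subtract circle equations pairwise → linear system) gives (x, y) ≈ (13.6, 85.7).
Distances from that point to each station vs reported:
  COR: calculated 106.3 vs reported 106.3 → residual 0.0 km
  CMB: calculated 138.6 vs reported 138.6 → residual 0.0 km
  PFO: calculated 128.0 vs reported 96.1 → residual 31.9 km
  HUMO: calculated 19.2 vs reported 19.3 → residual 0.1 km
COR, CMB, HUMO are mutually consistent (residuals ≈ 0); PFO is off by 31.9 km.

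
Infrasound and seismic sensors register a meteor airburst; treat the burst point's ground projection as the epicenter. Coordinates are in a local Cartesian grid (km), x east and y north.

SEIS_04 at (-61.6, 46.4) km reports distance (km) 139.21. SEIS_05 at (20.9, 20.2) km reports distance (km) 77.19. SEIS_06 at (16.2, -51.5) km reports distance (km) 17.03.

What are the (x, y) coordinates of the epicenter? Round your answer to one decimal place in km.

x ≈ 32.6 km, y ≈ -56.1 km

Circle about each station: (x + 61.6)² + (y − 46.4)² = 139.21²; (x − 20.9)² + (y − 20.2)² = 77.19²; (x − 16.2)² + (y + 51.5)² = 17.03².
Subtracting the SEIS_04 equation from the SEIS_05 and SEIS_06 equations removes the quadratic terms:
165.0 x − 52.4 y = 8318.46
155.6 x − 195.8 y = 16056.57
Solving the 2×2 system: x ≈ 32.6, y ≈ -56.1 km.
Check against SEIS_04 (with the unrounded x, y): √((x + 61.6)²+(y − 46.4)²) = 139.21 ≈ 139.21 km. ✓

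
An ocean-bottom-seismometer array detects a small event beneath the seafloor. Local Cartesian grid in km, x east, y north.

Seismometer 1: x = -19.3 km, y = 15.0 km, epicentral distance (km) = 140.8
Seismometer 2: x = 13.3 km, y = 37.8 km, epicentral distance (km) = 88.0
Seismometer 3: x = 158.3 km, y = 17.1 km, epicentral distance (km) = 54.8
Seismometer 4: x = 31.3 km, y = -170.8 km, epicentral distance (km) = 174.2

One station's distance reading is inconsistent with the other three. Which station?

Solve using three stations at a time. Using Seismometer 1, Seismometer 3, Seismometer 4 (subtract circle equations pairwise → linear system) gives (x, y) ≈ (117.3, -19.3).
Distances from that point to each station vs reported:
  Seismometer 1: calculated 140.8 vs reported 140.8 → residual 0.0 km
  Seismometer 2: calculated 118.6 vs reported 88.0 → residual 30.6 km
  Seismometer 3: calculated 54.8 vs reported 54.8 → residual 0.0 km
  Seismometer 4: calculated 174.2 vs reported 174.2 → residual 0.0 km
Seismometer 1, Seismometer 3, Seismometer 4 are mutually consistent (residuals ≈ 0); Seismometer 2 is off by 30.6 km.

Seismometer 2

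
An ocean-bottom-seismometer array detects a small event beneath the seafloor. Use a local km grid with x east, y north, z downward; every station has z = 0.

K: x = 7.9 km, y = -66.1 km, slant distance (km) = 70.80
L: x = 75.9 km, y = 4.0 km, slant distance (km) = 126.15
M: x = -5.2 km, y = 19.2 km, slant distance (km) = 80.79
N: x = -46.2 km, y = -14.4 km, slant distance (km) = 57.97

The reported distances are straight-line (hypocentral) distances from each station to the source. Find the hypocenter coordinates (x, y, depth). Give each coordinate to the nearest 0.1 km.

(-31.7, -37.4, 51.2)

Each station gives a sphere (x−x_i)² + (y−y_i)² + z² = d_i² (stations at z=0).
Subtracting the K sphere from L and M: z² cancels, leaving linear equations in x and y:
136.0 x + 140.2 y = -9555.99
-26.2 x + 170.6 y = -5550.32
Solving: x ≈ -31.706, y ≈ -37.403 km (keep extra digits for the depth step; rounded: -31.7, -37.4).
Then from the K sphere: z² = 70.80² − (x − 7.9)² − (y + 66.1)² with x = -31.706, y = -37.403, so z ≈ 51.191 ≈ 51.2 km.
Check against N (with the unrounded solution): distance 57.96 ≈ 57.97 km. ✓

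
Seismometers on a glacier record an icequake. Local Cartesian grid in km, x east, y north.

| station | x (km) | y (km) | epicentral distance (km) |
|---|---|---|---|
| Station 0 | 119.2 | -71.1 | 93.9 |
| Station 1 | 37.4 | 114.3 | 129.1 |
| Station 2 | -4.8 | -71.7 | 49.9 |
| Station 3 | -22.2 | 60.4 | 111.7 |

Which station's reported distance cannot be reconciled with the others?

Station 1

Solve using three stations at a time. Using Station 0, Station 2, Station 3 (subtract circle equations pairwise → linear system) gives (x, y) ≈ (31.5, -37.5).
Distances from that point to each station vs reported:
  Station 0: calculated 93.9 vs reported 93.9 → residual 0.0 km
  Station 1: calculated 151.9 vs reported 129.1 → residual 22.8 km
  Station 2: calculated 49.9 vs reported 49.9 → residual 0.0 km
  Station 3: calculated 111.7 vs reported 111.7 → residual 0.0 km
Station 0, Station 2, Station 3 are mutually consistent (residuals ≈ 0); Station 1 is off by 22.8 km.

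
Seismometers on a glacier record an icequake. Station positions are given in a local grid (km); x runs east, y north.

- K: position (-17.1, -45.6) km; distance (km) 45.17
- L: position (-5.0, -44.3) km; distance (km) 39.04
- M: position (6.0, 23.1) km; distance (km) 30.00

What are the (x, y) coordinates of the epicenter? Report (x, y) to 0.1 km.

Circle about each station: (x + 17.1)² + (y + 45.6)² = 45.17²; (x + 5.0)² + (y + 44.3)² = 39.04²; (x − 6.0)² + (y − 23.1)² = 30.00².
Subtracting pairs of circle equations eliminates x²+y² and gives linear equations (the radical axes):
24.2 x + 2.6 y = 131.93
46.2 x + 137.4 y = -661.83
Solving the 2×2 system: x ≈ 6.2, y ≈ -6.9 km.
Check against K (with the unrounded x, y): √((x + 17.1)²+(y + 45.6)²) = 45.17 ≈ 45.17 km. ✓

x ≈ 6.2 km, y ≈ -6.9 km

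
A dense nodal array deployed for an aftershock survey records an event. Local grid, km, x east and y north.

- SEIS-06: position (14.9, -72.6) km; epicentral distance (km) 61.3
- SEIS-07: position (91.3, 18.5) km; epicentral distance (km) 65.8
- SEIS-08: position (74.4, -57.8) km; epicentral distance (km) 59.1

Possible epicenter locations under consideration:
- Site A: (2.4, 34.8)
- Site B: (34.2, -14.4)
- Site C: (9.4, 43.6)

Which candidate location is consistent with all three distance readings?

Site B

For each candidate, compare |candidate − station| to the reported distance:
Site A: residuals SEIS-06 46.8, SEIS-07 24.6, SEIS-08 58.2 → max 58.2 km
Site B: residuals SEIS-06 0.0, SEIS-07 0.1, SEIS-08 0.1 → max 0.1 km
Site C: residuals SEIS-06 55.0, SEIS-07 19.9, SEIS-08 61.3 → max 61.3 km
Only Site B has all residuals ≈ 0.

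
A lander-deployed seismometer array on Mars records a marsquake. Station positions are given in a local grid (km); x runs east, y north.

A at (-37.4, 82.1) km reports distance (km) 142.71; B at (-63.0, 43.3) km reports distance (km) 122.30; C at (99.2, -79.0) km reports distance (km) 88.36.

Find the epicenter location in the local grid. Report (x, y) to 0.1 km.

Circle about each station: (x + 37.4)² + (y − 82.1)² = 142.71²; (x + 63.0)² + (y − 43.3)² = 122.30²; (x − 99.2)² + (y + 79.0)² = 88.36².
Subtracting the A equation from the B and C equations removes the quadratic terms:
-51.2 x − 77.6 y = 3113.57
273.2 x − 322.2 y = 20501.12
Solving the 2×2 system: x ≈ 15.6, y ≈ -50.4 km.

15.6 km east, -50.4 km north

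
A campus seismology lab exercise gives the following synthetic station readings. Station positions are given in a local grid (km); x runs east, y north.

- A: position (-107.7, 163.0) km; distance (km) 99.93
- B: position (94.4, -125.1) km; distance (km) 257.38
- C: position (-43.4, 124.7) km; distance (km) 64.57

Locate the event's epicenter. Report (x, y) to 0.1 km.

Circle about each station: (x + 107.7)² + (y − 163.0)² = 99.93²; (x − 94.4)² + (y + 125.1)² = 257.38²; (x + 43.4)² + (y − 124.7)² = 64.57².
Subtracting the A equation from the B and C equations removes the quadratic terms:
404.2 x − 576.2 y = -69865.38
128.6 x − 76.6 y = -14917.92
Solving the 2×2 system: x ≈ -75.2, y ≈ 68.5 km.
Check against A (with the unrounded x, y): √((x + 107.7)²+(y − 163.0)²) = 99.93 ≈ 99.93 km. ✓

-75.2 km east, 68.5 km north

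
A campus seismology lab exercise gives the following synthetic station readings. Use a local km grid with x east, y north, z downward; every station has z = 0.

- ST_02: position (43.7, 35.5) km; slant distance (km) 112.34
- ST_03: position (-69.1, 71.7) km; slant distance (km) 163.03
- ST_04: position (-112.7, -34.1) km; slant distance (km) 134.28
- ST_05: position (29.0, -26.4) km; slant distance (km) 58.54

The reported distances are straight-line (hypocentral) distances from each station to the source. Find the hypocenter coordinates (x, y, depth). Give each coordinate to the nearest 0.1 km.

Each station gives a sphere (x−x_i)² + (y−y_i)² + z² = d_i² (stations at z=0).
Subtracting the ST_02 sphere from ST_03 and ST_04: z² cancels, leaving linear equations in x and y:
-225.6 x + 72.4 y = -7212.75
-312.8 x − 139.2 y = 5283.32
Solving: x ≈ 11.499, y ≈ -63.794 km (keep extra digits for the depth step; rounded: 11.5, -63.8).
Then from the ST_02 sphere: z² = 112.34² − (x − 43.7)² − (y − 35.5)² with x = 11.499, y = -63.794, so z ≈ 41.522 ≈ 41.5 km.

(11.5, -63.8, 41.5)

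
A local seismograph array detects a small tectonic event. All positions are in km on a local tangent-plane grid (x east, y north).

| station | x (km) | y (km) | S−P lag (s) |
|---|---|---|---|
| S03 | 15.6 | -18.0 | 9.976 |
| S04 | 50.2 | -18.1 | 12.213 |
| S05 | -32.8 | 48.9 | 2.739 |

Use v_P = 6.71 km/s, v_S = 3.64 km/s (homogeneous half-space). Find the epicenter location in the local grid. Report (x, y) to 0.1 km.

Distance from S−P lag: d = Δt · v_P v_S / (v_P − v_S) = Δt · (6.71·3.64)/(6.71−3.64) ≈ 7.9558·Δt.
So d_S03 = 79.37, d_S04 = 97.16, d_S05 = 21.79 km.
Circle about each station: (x − 15.6)² + (y + 18.0)² = 79.37²; (x − 50.2)² + (y + 18.1)² = 97.16²; (x + 32.8)² + (y − 48.9)² = 21.79².
Subtracting pairs of circle equations eliminates x²+y² and gives linear equations (the radical axes):
69.2 x − 0.2 y = -860.18
-96.8 x + 133.8 y = 8724.48
Solving the 2×2 system: x ≈ -12.3, y ≈ 56.3 km.
Check against S03 (with the unrounded x, y): √((x − 15.6)²+(y + 18.0)²) = 79.38 ≈ 79.37 km. ✓

(-12.3, 56.3)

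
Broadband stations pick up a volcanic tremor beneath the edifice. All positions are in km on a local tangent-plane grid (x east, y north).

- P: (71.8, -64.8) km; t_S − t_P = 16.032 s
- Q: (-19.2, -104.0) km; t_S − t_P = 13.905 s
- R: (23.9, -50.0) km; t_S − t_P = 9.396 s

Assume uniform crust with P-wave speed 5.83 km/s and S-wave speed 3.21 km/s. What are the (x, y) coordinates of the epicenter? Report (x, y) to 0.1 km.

x ≈ -25.8 km, y ≈ -4.9 km

Distance from S−P lag: d = Δt · v_P v_S / (v_P − v_S) = Δt · (5.83·3.21)/(5.83−3.21) ≈ 7.1429·Δt.
So d_P = 114.51, d_Q = 99.32, d_R = 67.11 km.
Circle about each station: (x − 71.8)² + (y + 64.8)² = 114.51²; (x + 19.2)² + (y + 104.0)² = 99.32²; (x − 23.9)² + (y + 50.0)² = 67.11².
Subtracting the P equation from the Q and R equations removes the quadratic terms:
-182.0 x − 78.4 y = 5078.44
-95.8 x + 29.6 y = 2325.72
Solving the 2×2 system: x ≈ -25.8, y ≈ -4.9 km.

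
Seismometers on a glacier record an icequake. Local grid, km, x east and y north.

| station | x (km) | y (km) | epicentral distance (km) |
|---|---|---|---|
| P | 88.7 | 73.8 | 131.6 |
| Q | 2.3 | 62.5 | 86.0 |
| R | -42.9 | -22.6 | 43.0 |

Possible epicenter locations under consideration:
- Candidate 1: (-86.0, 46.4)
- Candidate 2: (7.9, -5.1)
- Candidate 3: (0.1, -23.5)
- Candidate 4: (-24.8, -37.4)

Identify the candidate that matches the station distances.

Candidate 3

For each candidate, compare |candidate − station| to the reported distance:
Candidate 1: residuals P 45.2, Q 3.8, R 38.4 → max 45.2 km
Candidate 2: residuals P 18.7, Q 18.2, R 10.7 → max 18.7 km
Candidate 3: residuals P 0.0, Q 0.0, R 0.0 → max 0.0 km
Candidate 4: residuals P 27.3, Q 17.5, R 19.6 → max 27.3 km
Only Candidate 3 has all residuals ≈ 0.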